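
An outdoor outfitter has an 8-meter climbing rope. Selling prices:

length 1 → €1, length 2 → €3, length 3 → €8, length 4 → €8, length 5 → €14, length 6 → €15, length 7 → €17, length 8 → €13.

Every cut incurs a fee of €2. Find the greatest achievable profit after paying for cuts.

Build net[k] bottom-up: net[k] = max over allowed piece i of (p[i] + net[k−i]) − 2 per cut.
net[1] = 1
net[2] = max(1+1-2, 3+0) = 3
net[3] = max(1+3-2, 3+1-2, 8+0) = 8
net[4] = max(1+8-2, 3+3-2, 8+1-2, 8+0) = 8
net[5] = max(1+8-2, 3+8-2, 8+3-2, 8+1-2, 14+0) = 14
net[6] = max(1+14-2, 3+8-2, 8+8-2, 8+3-2, 14+1-2, 15+0) = 15
net[7] = max(1+15-2, 3+14-2, 8+8-2, …, 15+1-2, 17+0) = 17
net[8] = max(1+17-2, 3+15-2, 8+14-2, …, 17+1-2, 13+0) = 20
One optimal plan: pieces 5 + 3 (1 cut) → €22 − €2 = €20.

20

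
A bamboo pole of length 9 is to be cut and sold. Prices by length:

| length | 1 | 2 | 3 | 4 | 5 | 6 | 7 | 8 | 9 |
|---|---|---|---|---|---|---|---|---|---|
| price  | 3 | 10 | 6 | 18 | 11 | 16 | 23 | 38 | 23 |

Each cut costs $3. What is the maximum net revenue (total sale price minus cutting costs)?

Consider every possible first cut. net[k] is the best of p[i]+net[k−i] over all sellable i≤k, charging 3 whenever i<k.
net[1] = 3
net[2] = 10
net[3] = 10  (first piece 1, then net[2]=10)
net[4] = 18
net[5] = 18  (first piece 1, then net[4]=18)
net[6] = 25  (first piece 2, then net[4]=18)
net[7] = 25  (first piece 1, then net[6]=25)
net[8] = 38
net[9] = 38  (first piece 1, then net[8]=38)
One optimal plan: pieces 8 + 1 (1 cut) → $41 − $3 = $38.

38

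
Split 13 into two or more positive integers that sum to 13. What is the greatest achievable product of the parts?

Let f[k] be the best product for length k (with at least one cut). For each first piece i, the rest contributes max(k−i, f[k−i]).
f[2] = 1*max(1,0) = 1*1 = 1
f[3] = 1*max(2,1) = 1*2 = 2
f[4] = 2*max(2,1) = 2*2 = 4
f[5] = 2*max(3,2) = 2*3 = 6
f[6] = 3*max(3,2) = 3*3 = 9
f[7] = 2*max(5,6) = 2*6 = 12
f[8] = 2*max(6,9) = 2*9 = 18
f[9] = 3*max(6,9) = 3*9 = 27
f[10] = 2*max(8,18) = 2*18 = 36
f[11] = 2*max(9,27) = 2*27 = 54
f[12] = 3*max(9,27) = 3*27 = 81
f[13] = 2*max(11,54) = 2*54 = 108
One optimal split: 3 + 3 + 3 + 2 + 2; product 3*3*3*2*2 = 108.

108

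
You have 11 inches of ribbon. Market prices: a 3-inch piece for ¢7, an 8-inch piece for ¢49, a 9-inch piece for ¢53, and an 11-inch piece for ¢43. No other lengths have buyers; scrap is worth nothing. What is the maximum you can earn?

Let best[k] be the best obtainable value from length k. For each k, try every first piece i and keep the best of price[i] + best[k−i].
best[1] = 0
best[2] = 0
best[3] = 7
best[4] = 7
best[5] = 7
best[6] = 14  (first piece 3, then best[3]=7)
best[7] = 14
best[8] = 49
best[9] = 53
best[10] = 53
best[11] = 56  (first piece 3, then best[8]=49)
One optimal cutting: 8 + 3 → ¢56.

56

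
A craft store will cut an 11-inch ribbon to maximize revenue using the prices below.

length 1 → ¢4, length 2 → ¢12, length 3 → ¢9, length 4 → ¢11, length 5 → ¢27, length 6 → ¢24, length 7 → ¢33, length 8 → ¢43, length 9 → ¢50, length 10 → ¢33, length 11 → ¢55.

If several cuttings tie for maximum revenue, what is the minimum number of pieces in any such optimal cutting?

6

Build r[k] bottom-up: r[k] = max over allowed piece i of (p[i] + r[k−i]).
r[1] = 4
r[2] = 12
r[3] = 16  (first piece 1, then r[2]=12)
r[4] = 24  (first piece 2, then r[2]=12)
r[5] = 28  (first piece 1, then r[4]=24)
r[6] = 36  (first piece 2, then r[4]=24)
r[7] = 40  (first piece 1, then r[6]=36)
r[8] = 48  (first piece 2, then r[6]=36)
r[9] = 52  (first piece 1, then r[8]=48)
r[10] = 60  (first piece 2, then r[8]=48)
r[11] = 64  (first piece 1, then r[10]=60)
Maximum revenue is ¢64.
Now minimize piece count subject to staying optimal: for each k, pieces[k] = 1 + min over i with p[i]+r[k−i]=r[k] of pieces[k−i].
pieces[8] = 4
pieces[9] = 5
pieces[10] = 5
pieces[11] = 6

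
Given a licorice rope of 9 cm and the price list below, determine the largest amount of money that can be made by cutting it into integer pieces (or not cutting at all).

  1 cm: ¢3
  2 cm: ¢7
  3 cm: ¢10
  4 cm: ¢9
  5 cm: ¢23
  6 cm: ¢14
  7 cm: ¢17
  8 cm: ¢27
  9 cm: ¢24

Consider every possible first cut. v[k] is the best of p[i]+v[k−i] over all sellable i≤k.
v[1] = 3
v[2] = max(3+3, 7+0) = 7
v[3] = max(3+7, 7+3, 10+0) = 10
v[4] = max(3+10, 7+7, 10+3, 9+0) = 14
v[5] = max(3+14, 7+10, 10+7, 9+3, 23+0) = 23
v[6] = max(3+23, 7+14, 10+10, 9+7, 23+3, 14+0) = 26
v[7] = max(3+26, 7+23, 10+14, …, 14+3, 17+0) = 30
v[8] = max(3+30, 7+26, 10+23, …, 17+3, 27+0) = 33
v[9] = max(3+33, 7+30, 10+26, …, 27+3, 24+0) = 37
One optimal cutting: 5 + 2 + 2 → ¢23 + ¢7 + ¢7 = ¢37.

37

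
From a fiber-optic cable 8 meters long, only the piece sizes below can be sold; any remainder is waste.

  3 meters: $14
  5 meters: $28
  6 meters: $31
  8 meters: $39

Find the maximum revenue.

42

Consider every possible first cut. best[k] is the best of p[i]+best[k−i] over all sellable i≤k.
best[1] = 0
best[2] = 0
best[3] = 14
best[4] = 14
best[5] = 28
best[6] = 31
best[7] = 31
best[8] = 42  (first piece 3, then best[5]=28)
One optimal cutting: 5 + 3 → $42.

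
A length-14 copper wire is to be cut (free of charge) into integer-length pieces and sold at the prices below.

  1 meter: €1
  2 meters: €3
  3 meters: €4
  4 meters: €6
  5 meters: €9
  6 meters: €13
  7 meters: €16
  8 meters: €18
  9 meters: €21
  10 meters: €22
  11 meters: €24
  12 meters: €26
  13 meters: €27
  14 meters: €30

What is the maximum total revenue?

32

Build r[k] bottom-up: r[k] = max over allowed piece i of (p[i] + r[k−i]).
r[1] = 1
r[2] = 3
r[3] = 4  (first piece 1, then r[2]=3)
r[4] = 6  (first piece 2, then r[2]=3)
r[5] = 9
r[6] = 13
r[7] = 16
r[8] = 18
r[9] = 21
r[10] = 22  (first piece 1, then r[9]=21)
r[11] = 24  (first piece 2, then r[9]=21)
r[12] = 26  (first piece 6, then r[6]=13)
r[13] = 29  (first piece 6, then r[7]=16)
r[14] = 32  (first piece 7, then r[7]=16)
One optimal cutting: 7 + 7 → €16 + €16 = €32.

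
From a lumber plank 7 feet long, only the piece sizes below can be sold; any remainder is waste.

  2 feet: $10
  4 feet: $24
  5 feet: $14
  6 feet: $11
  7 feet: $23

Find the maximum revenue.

Consider every possible first cut. r[k] is the best of p[i]+r[k−i] over all sellable i≤k.
r[1] = 0
r[2] = 10
r[3] = 10
r[4] = max(10+10, 24+0) = 24
r[5] = max(10+10, 24+0, 14+0) = 24
r[6] = max(10+24, 24+10, 14+0, 11+0) = 34
r[7] = max(10+24, 24+10, 14+10, 11+0, 23+0) = 34
One optimal cutting: pieces 4 + 2 with 1 foot of scrap → $34.

34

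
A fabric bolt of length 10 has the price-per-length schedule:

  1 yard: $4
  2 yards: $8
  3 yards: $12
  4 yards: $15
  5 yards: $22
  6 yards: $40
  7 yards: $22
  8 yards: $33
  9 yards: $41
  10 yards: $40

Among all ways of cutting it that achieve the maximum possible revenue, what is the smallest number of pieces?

Let r[k] be the best obtainable value from length k. For each k, try every first piece i and keep the best of price[i] + r[k−i].
r[1] = 4
r[2] = max(4+4, 8+0) = 8
r[3] = max(4+8, 8+4, 12+0) = 12
r[4] = max(4+12, 8+8, 12+4, 15+0) = 16
r[5] = max(4+16, 8+12, 12+8, 15+4, 22+0) = 22
r[6] = max(4+22, 8+16, 12+12, 15+8, 22+4, 40+0) = 40
r[7] = max(4+40, 8+22, 12+16, …, 40+4, 22+0) = 44
r[8] = max(4+44, 8+40, 12+22, …, 22+4, 33+0) = 48
r[9] = max(4+48, 8+44, 12+40, …, 33+4, 41+0) = 52
r[10] = max(4+52, 8+48, 12+44, …, 41+4, 40+0) = 56
Maximum revenue is $56.
Now minimize piece count subject to staying optimal: for each k, pieces[k] = 1 + min over i with p[i]+r[k−i]=r[k] of pieces[k−i].
pieces[7] = 2
pieces[8] = 2
pieces[9] = 2
pieces[10] = 3

3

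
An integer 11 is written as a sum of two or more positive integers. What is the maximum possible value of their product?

54

Define P[k] = max over 1≤i<k of i · max(k−i, P[k−i]); the inner max lets the remainder stay uncut if that's better.
P[2] = 1×max(1,0) = 1×1 = 1
P[3] = 1×max(2,1) = 1×2 = 2
P[4] = 2×max(2,1) = 2×2 = 4
P[5] = 2×max(3,2) = 2×3 = 6
P[6] = 3×max(3,2) = 3×3 = 9
P[7] = 2×max(5,6) = 2×6 = 12
P[8] = 2×max(6,9) = 2×9 = 18
P[9] = 3×max(6,9) = 3×9 = 27
P[10] = 2×max(8,18) = 2×18 = 36
P[11] = 2×max(9,27) = 2×27 = 54
One optimal split: 3 + 3 + 3 + 2; product 3×3×3×2 = 54.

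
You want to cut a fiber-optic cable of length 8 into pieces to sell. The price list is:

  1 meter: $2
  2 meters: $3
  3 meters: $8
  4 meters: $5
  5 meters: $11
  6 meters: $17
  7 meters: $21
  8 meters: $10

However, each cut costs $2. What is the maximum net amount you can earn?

21

Let v[k] be the best obtainable value from length k. For each k, try every first piece i and keep the best of price[i] + v[k−i] minus the 2 cut fee when i<k.
v[1] = 2
v[2] = 3
v[3] = 8
v[4] = 8  (first piece 1, then v[3]=8)
v[5] = 11
v[6] = 17
v[7] = 21
v[8] = 21  (first piece 1, then v[7]=21)
One optimal plan: pieces 7 + 1 (1 cut) → $23 − $2 = $21.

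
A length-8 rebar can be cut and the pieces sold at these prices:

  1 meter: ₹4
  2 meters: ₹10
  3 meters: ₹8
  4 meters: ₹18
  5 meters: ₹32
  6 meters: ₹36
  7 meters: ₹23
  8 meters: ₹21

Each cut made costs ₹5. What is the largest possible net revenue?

Let r[k] be the best obtainable value from length k. For each k, try every first piece i and keep the best of price[i] + r[k−i] minus the 5 cut fee when i<k.
r[1] = 4
r[2] = max(4+4-5, 10+0) = 10
r[3] = max(4+10-5, 10+4-5, 8+0) = 9
r[4] = max(4+9-5, 10+10-5, 8+4-5, 18+0) = 18
r[5] = max(4+18-5, 10+9-5, 8+10-5, 18+4-5, 32+0) = 32
r[6] = max(4+32-5, 10+18-5, 8+9-5, 18+10-5, 32+4-5, 36+0) = 36
r[7] = max(4+36-5, 10+32-5, 8+18-5, …, 36+4-5, 23+0) = 37
r[8] = max(4+37-5, 10+36-5, 8+32-5, …, 23+4-5, 21+0) = 41
One optimal plan: pieces 6 + 2 (1 cut) → ₹46 − ₹5 = ₹41.

41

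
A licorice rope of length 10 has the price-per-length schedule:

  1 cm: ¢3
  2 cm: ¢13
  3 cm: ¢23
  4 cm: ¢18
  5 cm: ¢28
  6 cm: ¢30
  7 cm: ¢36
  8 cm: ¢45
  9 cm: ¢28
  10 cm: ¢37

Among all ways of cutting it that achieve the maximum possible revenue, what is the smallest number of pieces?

4

Let r[k] be the best obtainable value from length k. For each k, try every first piece i and keep the best of price[i] + r[k−i].
r[1] = 3
r[2] = 13
r[3] = 23
r[4] = 26  (first piece 1, then r[3]=23)
r[5] = 36  (first piece 2, then r[3]=23)
r[6] = 46  (first piece 3, then r[3]=23)
r[7] = 49  (first piece 1, then r[6]=46)
r[8] = 59  (first piece 2, then r[6]=46)
r[9] = 69  (first piece 3, then r[6]=46)
r[10] = 72  (first piece 1, then r[9]=69)
Maximum revenue is ¢72.
Now minimize piece count subject to staying optimal: for each k, pieces[k] = 1 + min over i with p[i]+r[k−i]=r[k] of pieces[k−i].
pieces[7] = 3
pieces[8] = 3
pieces[9] = 3
pieces[10] = 4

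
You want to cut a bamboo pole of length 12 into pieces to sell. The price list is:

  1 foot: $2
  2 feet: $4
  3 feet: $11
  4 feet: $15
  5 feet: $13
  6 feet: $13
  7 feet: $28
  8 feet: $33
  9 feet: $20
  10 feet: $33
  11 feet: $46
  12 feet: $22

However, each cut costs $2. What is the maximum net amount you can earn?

Consider every possible first cut. v[k] is the best of p[i]+v[k−i] over all sellable i≤k, charging 2 whenever i<k.
v[1] = 2
v[2] = max(2+2-2, 4+0) = 4
v[3] = max(2+4-2, 4+2-2, 11+0) = 11
v[4] = max(2+11-2, 4+4-2, 11+2-2, 15+0) = 15
v[5] = max(2+15-2, 4+11-2, 11+4-2, 15+2-2, 13+0) = 15
v[6] = max(2+15-2, 4+15-2, 11+11-2, 15+4-2, 13+2-2, 13+0) = 20
v[7] = max(2+20-2, 4+15-2, 11+15-2, …, 13+2-2, 28+0) = 28
v[8] = max(2+28-2, 4+20-2, 11+15-2, …, 28+2-2, 33+0) = 33
v[9] = max(2+33-2, 4+28-2, 11+20-2, …, 33+2-2, 20+0) = 33
v[10] = max(2+33-2, 4+33-2, 11+28-2, …, 20+2-2, 33+0) = 37
v[11] = max(2+37-2, 4+33-2, 11+33-2, …, 33+2-2, 46+0) = 46
v[12] = max(2+46-2, 4+37-2, 11+33-2, …, 46+2-2, 22+0) = 46
One optimal plan: pieces 11 + 1 (1 cut) → $48 − $2 = $46.

46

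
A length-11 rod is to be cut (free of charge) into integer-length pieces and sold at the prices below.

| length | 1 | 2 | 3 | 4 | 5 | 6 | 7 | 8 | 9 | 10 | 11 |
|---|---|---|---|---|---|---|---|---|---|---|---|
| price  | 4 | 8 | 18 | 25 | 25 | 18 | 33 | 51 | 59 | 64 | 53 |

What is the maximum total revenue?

Build best[k] bottom-up: best[k] = max over allowed piece i of (p[i] + best[k−i]).
best[1] = 4
best[2] = max(4+4, 8+0) = 8
best[3] = max(4+8, 8+4, 18+0) = 18
best[4] = max(4+18, 8+8, 18+4, 25+0) = 25
best[5] = max(4+25, 8+18, 18+8, 25+4, 25+0) = 29
best[6] = max(4+29, 8+25, 18+18, 25+8, 25+4, 18+0) = 36
best[7] = max(4+36, 8+29, 18+25, …, 18+4, 33+0) = 43
best[8] = max(4+43, 8+36, 18+29, …, 33+4, 51+0) = 51
best[9] = max(4+51, 8+43, 18+36, …, 51+4, 59+0) = 59
best[10] = max(4+59, 8+51, 18+43, …, 59+4, 64+0) = 64
best[11] = max(4+64, 8+59, 18+51, …, 64+4, 53+0) = 69
One optimal cutting: 8 + 3 → $51 + $18 = $69.

69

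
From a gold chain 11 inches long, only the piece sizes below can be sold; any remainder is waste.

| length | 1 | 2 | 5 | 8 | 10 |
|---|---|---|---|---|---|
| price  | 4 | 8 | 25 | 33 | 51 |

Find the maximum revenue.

55

Build best[k] bottom-up: best[k] = max over allowed piece i of (p[i] + best[k−i]).
best[1] = 4
best[2] = 8  (first piece 1, then best[1]=4)
best[3] = 12  (first piece 1, then best[2]=8)
best[4] = 16  (first piece 1, then best[3]=12)
best[5] = 25
best[6] = 29  (first piece 1, then best[5]=25)
best[7] = 33  (first piece 1, then best[6]=29)
best[8] = 37  (first piece 1, then best[7]=33)
best[9] = 41  (first piece 1, then best[8]=37)
best[10] = 51
best[11] = 55  (first piece 1, then best[10]=51)
One optimal cutting: 10 + 1 → $55.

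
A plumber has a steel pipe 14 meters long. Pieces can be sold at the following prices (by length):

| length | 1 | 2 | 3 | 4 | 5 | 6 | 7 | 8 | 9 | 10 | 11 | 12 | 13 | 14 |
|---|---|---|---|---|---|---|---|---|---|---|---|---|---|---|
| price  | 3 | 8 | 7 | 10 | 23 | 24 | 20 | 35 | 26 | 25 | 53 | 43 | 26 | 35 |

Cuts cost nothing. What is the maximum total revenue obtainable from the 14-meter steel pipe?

64

Consider every possible first cut. R[k] is the best of p[i]+R[k−i] over all sellable i≤k.
R[1] = 3
R[2] = 8
R[3] = 11  (first piece 1, then R[2]=8)
R[4] = 16  (first piece 2, then R[2]=8)
R[5] = 23
R[6] = 26  (first piece 1, then R[5]=23)
R[7] = 31  (first piece 2, then R[5]=23)
R[8] = 35
R[9] = 39  (first piece 2, then R[7]=31)
R[10] = 46  (first piece 5, then R[5]=23)
R[11] = 53
R[12] = 56  (first piece 1, then R[11]=53)
R[13] = 61  (first piece 2, then R[11]=53)
R[14] = 64  (first piece 1, then R[13]=61)
One optimal cutting: 11 + 2 + 1 → $53 + $8 + $3 = $64.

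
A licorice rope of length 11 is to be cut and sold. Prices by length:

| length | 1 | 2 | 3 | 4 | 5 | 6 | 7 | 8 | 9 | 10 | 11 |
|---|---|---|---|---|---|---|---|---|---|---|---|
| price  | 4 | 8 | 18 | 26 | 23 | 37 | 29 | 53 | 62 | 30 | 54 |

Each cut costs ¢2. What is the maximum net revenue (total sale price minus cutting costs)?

Let net[k] be the best obtainable value from length k. For each k, try every first piece i and keep the best of price[i] + net[k−i] minus the 2 cut fee when i<k.
net[1] = 4
net[2] = max(4+4-2, 8+0) = 8
net[3] = max(4+8-2, 8+4-2, 18+0) = 18
net[4] = max(4+18-2, 8+8-2, 18+4-2, 26+0) = 26
net[5] = max(4+26-2, 8+18-2, 18+8-2, 26+4-2, 23+0) = 28
net[6] = max(4+28-2, 8+26-2, 18+18-2, 26+8-2, 23+4-2, 37+0) = 37
net[7] = max(4+37-2, 8+28-2, 18+26-2, …, 37+4-2, 29+0) = 42
net[8] = max(4+42-2, 8+37-2, 18+28-2, …, 29+4-2, 53+0) = 53
net[9] = max(4+53-2, 8+42-2, 18+37-2, …, 53+4-2, 62+0) = 62
net[10] = max(4+62-2, 8+53-2, 18+42-2, …, 62+4-2, 30+0) = 64
net[11] = max(4+64-2, 8+62-2, 18+53-2, …, 30+4-2, 54+0) = 69
One optimal plan: pieces 8 + 3 (1 cut) → ¢71 − ¢2 = ¢69.

69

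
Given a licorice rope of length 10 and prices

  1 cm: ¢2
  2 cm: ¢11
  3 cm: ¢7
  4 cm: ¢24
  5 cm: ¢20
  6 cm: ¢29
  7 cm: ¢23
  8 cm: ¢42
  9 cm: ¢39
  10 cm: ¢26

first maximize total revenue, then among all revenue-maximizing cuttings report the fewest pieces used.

3

Build r[k] bottom-up: r[k] = max over allowed piece i of (p[i] + r[k−i]).
r[1] = 2
r[2] = 11
r[3] = 13  (first piece 1, then r[2]=11)
r[4] = 24
r[5] = 26  (first piece 1, then r[4]=24)
r[6] = 35  (first piece 2, then r[4]=24)
r[7] = 37  (first piece 1, then r[6]=35)
r[8] = 48  (first piece 4, then r[4]=24)
r[9] = 50  (first piece 1, then r[8]=48)
r[10] = 59  (first piece 2, then r[8]=48)
Maximum revenue is ¢59.
Now minimize piece count subject to staying optimal: for each k, pieces[k] = 1 + min over i with p[i]+r[k−i]=r[k] of pieces[k−i].
pieces[7] = 3
pieces[8] = 2
pieces[9] = 3
pieces[10] = 3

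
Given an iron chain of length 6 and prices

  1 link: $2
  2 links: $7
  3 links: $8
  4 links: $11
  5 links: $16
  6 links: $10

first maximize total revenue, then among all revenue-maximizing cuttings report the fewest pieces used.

Consider every possible first cut. r[k] is the best of p[i]+r[k−i] over all sellable i≤k.
r[1] = 2
r[2] = 7
r[3] = 9  (first piece 1, then r[2]=7)
r[4] = 14  (first piece 2, then r[2]=7)
r[5] = 16  (first piece 1, then r[4]=14)
r[6] = 21  (first piece 2, then r[4]=14)
Maximum revenue is $21.
Now minimize piece count subject to staying optimal: for each k, pieces[k] = 1 + min over i with p[i]+r[k−i]=r[k] of pieces[k−i].
pieces[3] = 2
pieces[4] = 2
pieces[5] = 1
pieces[6] = 3

3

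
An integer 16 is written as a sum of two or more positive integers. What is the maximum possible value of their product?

Let g[k] be the best product for length k (with at least one cut). For each first piece i, the rest contributes max(k−i, g[k−i]).
g[2] = 1*max(1,0) = 1*1 = 1
g[3] = max(1*2, 2*1) = 2
g[4] = max(1*3, 2*2, 3*1) = 4
g[5] = max(1*4, 2*3, 3*2, 4*1) = 6
g[6] = max(1*6, 2*4, 3*3, 4*2, 5*1) = 9
g[7] = max(1*9, 2*6, 3*4, 4*3, 5*2, 6*1) = 12
g[8] = max(1*12, 2*9, 3*6, …, 6*2, 7*1) = 18
g[9] = max(1*18, 2*12, 3*9, …, 7*2, 8*1) = 27
g[10] = max(1*27, 2*18, 3*12, …, 8*2, 9*1) = 36
g[11] = max(1*36, 2*27, 3*18, …, 9*2, 10*1) = 54
g[12] = max(1*54, 2*36, 3*27, …, 10*2, 11*1) = 81
g[13] = max(1*81, 2*54, 3*36, …, 11*2, 12*1) = 108
g[14] = max(1*108, 2*81, 3*54, …, 12*2, 13*1) = 162
g[15] = max(1*162, 2*108, 3*81, …, 13*2, 14*1) = 243
g[16] = max(1*243, 2*162, 3*108, …, 14*2, 15*1) = 324
One optimal split: 3 + 3 + 3 + 3 + 2 + 2; product 3*3*3*3*2*2 = 324.

324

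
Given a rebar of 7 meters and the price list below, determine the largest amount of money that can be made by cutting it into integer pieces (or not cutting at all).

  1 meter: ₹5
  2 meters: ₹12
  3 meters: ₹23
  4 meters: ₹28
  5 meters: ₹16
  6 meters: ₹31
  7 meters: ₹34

Build v[k] bottom-up: v[k] = max over allowed piece i of (p[i] + v[k−i]).
v[1] = 5
v[2] = max(5+5, 12+0) = 12
v[3] = max(5+12, 12+5, 23+0) = 23
v[4] = max(5+23, 12+12, 23+5, 28+0) = 28
v[5] = max(5+28, 12+23, 23+12, 28+5, 16+0) = 35
v[6] = max(5+35, 12+28, 23+23, 28+12, 16+5, 31+0) = 46
v[7] = max(5+46, 12+35, 23+28, …, 31+5, 34+0) = 51
One optimal cutting: 3 + 3 + 1 → ₹23 + ₹23 + ₹5 = ₹51.

51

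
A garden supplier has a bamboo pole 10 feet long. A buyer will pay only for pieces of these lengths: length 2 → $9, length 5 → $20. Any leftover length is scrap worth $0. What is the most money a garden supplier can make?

Consider every possible first cut. r[k] is the best of p[i]+r[k−i] over all sellable i≤k.
r[1] = 0
r[2] = 9
r[3] = 9
r[4] = 18  (first piece 2, then r[2]=9)
r[5] = max(9+9, 20+0) = 20
r[6] = max(9+18, 20+0) = 27
r[7] = max(9+20, 20+9) = 29
r[8] = max(9+27, 20+9) = 36
r[9] = max(9+29, 20+18) = 38
r[10] = max(9+36, 20+20) = 45
One optimal cutting: 2 + 2 + 2 + 2 + 2 → $45.

45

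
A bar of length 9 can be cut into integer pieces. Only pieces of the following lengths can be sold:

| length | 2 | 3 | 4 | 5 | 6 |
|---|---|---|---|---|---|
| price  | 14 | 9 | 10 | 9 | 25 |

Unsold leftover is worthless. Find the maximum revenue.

Let r[k] be the best obtainable value from length k. For each k, try every first piece i and keep the best of price[i] + r[k−i].
r[1] = 0
r[2] = 14
r[3] = max(14+0, 9+0) = 14
r[4] = max(14+14, 9+0, 10+0) = 28
r[5] = max(14+14, 9+14, 10+0, 9+0) = 28
r[6] = max(14+28, 9+14, 10+14, 9+0, 25+0) = 42
r[7] = max(14+28, 9+28, 10+14, 9+14, 25+0) = 42
r[8] = max(14+42, 9+28, 10+28, 9+14, 25+14) = 56
r[9] = max(14+42, 9+42, 10+28, 9+28, 25+14) = 56
One optimal cutting: pieces 2 + 2 + 2 + 2 with 1 meter of scrap → $56.

56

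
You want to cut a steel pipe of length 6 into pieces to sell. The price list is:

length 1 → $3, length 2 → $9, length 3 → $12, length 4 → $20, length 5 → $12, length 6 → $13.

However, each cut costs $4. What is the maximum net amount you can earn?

25

Build net[k] bottom-up: net[k] = max over allowed piece i of (p[i] + net[k−i]) − 4 per cut.
net[1] = 3
net[2] = max(3+3-4, 9+0) = 9
net[3] = max(3+9-4, 9+3-4, 12+0) = 12
net[4] = max(3+12-4, 9+9-4, 12+3-4, 20+0) = 20
net[5] = max(3+20-4, 9+12-4, 12+9-4, 20+3-4, 12+0) = 19
net[6] = max(3+19-4, 9+20-4, 12+12-4, 20+9-4, 12+3-4, 13+0) = 25
One optimal plan: pieces 4 + 2 (1 cut) → $29 − $4 = $25.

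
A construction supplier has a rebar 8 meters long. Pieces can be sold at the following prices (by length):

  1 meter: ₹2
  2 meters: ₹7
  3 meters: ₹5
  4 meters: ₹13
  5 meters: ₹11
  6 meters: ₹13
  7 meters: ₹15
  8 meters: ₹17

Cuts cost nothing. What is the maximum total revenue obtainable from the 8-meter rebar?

Build R[k] bottom-up: R[k] = max over allowed piece i of (p[i] + R[k−i]).
R[1] = 2
R[2] = 7
R[3] = 9  (first piece 1, then R[2]=7)
R[4] = 14  (first piece 2, then R[2]=7)
R[5] = 16  (first piece 1, then R[4]=14)
R[6] = 21  (first piece 2, then R[4]=14)
R[7] = 23  (first piece 1, then R[6]=21)
R[8] = 28  (first piece 2, then R[6]=21)
One optimal cutting: 2 + 2 + 2 + 2 → ₹7 + ₹7 + ₹7 + ₹7 = ₹28.

28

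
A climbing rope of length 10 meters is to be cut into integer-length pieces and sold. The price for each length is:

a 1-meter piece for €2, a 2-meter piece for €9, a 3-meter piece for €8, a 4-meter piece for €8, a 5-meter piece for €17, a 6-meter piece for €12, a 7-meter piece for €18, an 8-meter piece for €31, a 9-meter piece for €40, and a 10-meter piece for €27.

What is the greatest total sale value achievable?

45

Let v[k] be the best obtainable value from length k. For each k, try every first piece i and keep the best of price[i] + v[k−i].
v[1] = 2
v[2] = max(2+2, 9+0) = 9
v[3] = max(2+9, 9+2, 8+0) = 11
v[4] = max(2+11, 9+9, 8+2, 8+0) = 18
v[5] = max(2+18, 9+11, 8+9, 8+2, 17+0) = 20
v[6] = max(2+20, 9+18, 8+11, 8+9, 17+2, 12+0) = 27
v[7] = max(2+27, 9+20, 8+18, …, 12+2, 18+0) = 29
v[8] = max(2+29, 9+27, 8+20, …, 18+2, 31+0) = 36
v[9] = max(2+36, 9+29, 8+27, …, 31+2, 40+0) = 40
v[10] = max(2+40, 9+36, 8+29, …, 40+2, 27+0) = 45
One optimal cutting: 2 + 2 + 2 + 2 + 2 → €9 + €9 + €9 + €9 + €9 = €45.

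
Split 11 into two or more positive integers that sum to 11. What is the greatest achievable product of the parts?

Fill prod[k] for k=2..11: at each k try every first piece i and multiply by the better of (k−i) uncut or prod[k−i].
prod[2] = 1×max(1,0) = 1×1 = 1
prod[3] = max(1×2, 2×1) = 2
prod[4] = max(1×3, 2×2, 3×1) = 4
prod[5] = max(1×4, 2×3, 3×2, 4×1) = 6
prod[6] = max(1×6, 2×4, 3×3, 4×2, 5×1) = 9
prod[7] = max(1×9, 2×6, 3×4, 4×3, 5×2, 6×1) = 12
prod[8] = max(1×12, 2×9, 3×6, …, 6×2, 7×1) = 18
prod[9] = max(1×18, 2×12, 3×9, …, 7×2, 8×1) = 27
prod[10] = max(1×27, 2×18, 3×12, …, 8×2, 9×1) = 36
prod[11] = max(1×36, 2×27, 3×18, …, 9×2, 10×1) = 54
One optimal split: 3 + 3 + 3 + 2; product 3×3×3×2 = 54.

54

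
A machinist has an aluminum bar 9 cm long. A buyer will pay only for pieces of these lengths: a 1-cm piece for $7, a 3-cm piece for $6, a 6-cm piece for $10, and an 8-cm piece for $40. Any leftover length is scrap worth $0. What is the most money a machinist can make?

Consider every possible first cut. r[k] is the best of p[i]+r[k−i] over all sellable i≤k.
r[1] = 7
r[2] = 14  (first piece 1, then r[1]=7)
r[3] = max(7+14, 6+0) = 21
r[4] = max(7+21, 6+7) = 28
r[5] = max(7+28, 6+14) = 35
r[6] = max(7+35, 6+21, 10+0) = 42
r[7] = max(7+42, 6+28, 10+7) = 49
r[8] = max(7+49, 6+35, 10+14, 40+0) = 56
r[9] = max(7+56, 6+42, 10+21, 40+7) = 63
One optimal cutting: 1 + 1 + 1 + 1 + 1 + 1 + 1 + 1 + 1 → $63.

63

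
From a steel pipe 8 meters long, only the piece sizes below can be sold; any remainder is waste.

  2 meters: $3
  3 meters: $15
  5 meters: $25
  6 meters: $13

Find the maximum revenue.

40

Build r[k] bottom-up: r[k] = max over allowed piece i of (p[i] + r[k−i]).
r[1] = 0
r[2] = 3
r[3] = 15
r[4] = 15
r[5] = 25
r[6] = 30  (first piece 3, then r[3]=15)
r[7] = 30
r[8] = 40  (first piece 3, then r[5]=25)
One optimal cutting: 5 + 3 → $40.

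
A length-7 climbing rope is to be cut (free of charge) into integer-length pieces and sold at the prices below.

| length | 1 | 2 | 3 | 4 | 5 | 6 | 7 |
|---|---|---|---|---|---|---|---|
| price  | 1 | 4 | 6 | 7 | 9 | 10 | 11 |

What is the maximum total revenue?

14

Let best[k] be the best obtainable value from length k. For each k, try every first piece i and keep the best of price[i] + best[k−i].
best[1] = 1
best[2] = max(1+1, 4+0) = 4
best[3] = max(1+4, 4+1, 6+0) = 6
best[4] = max(1+6, 4+4, 6+1, 7+0) = 8
best[5] = max(1+8, 4+6, 6+4, 7+1, 9+0) = 10
best[6] = max(1+10, 4+8, 6+6, 7+4, 9+1, 10+0) = 12
best[7] = max(1+12, 4+10, 6+8, …, 10+1, 11+0) = 14
One optimal cutting: 3 + 2 + 2 → €6 + €4 + €4 = €14.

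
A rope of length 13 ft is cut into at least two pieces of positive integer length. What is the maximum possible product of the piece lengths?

108

Fill f[k] for k=2..13: at each k try every first piece i and multiply by the better of (k−i) uncut or f[k−i].
f[2] = 1·max(1,0) = 1·1 = 1
f[3] = 1·max(2,1) = 1·2 = 2
f[4] = 2·max(2,1) = 2·2 = 4
f[5] = 2·max(3,2) = 2·3 = 6
f[6] = 3·max(3,2) = 3·3 = 9
f[7] = 2·max(5,6) = 2·6 = 12
f[8] = 2·max(6,9) = 2·9 = 18
f[9] = 3·max(6,9) = 3·9 = 27
f[10] = 2·max(8,18) = 2·18 = 36
f[11] = 2·max(9,27) = 2·27 = 54
f[12] = 3·max(9,27) = 3·27 = 81
f[13] = 2·max(11,54) = 2·54 = 108
One optimal split: 3 + 3 + 3 + 2 + 2; product 3·3·3·2·2 = 108.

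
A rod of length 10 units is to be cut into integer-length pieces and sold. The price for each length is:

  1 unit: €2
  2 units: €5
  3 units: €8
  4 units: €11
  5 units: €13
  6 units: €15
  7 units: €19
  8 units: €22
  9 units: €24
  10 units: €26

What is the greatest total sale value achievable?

Let R[k] be the best obtainable value from length k. For each k, try every first piece i and keep the best of price[i] + R[k−i].
R[1] = 2
R[2] = 5
R[3] = 8
R[4] = 11
R[5] = 13  (first piece 1, then R[4]=11)
R[6] = 16  (first piece 2, then R[4]=11)
R[7] = 19  (first piece 3, then R[4]=11)
R[8] = 22  (first piece 4, then R[4]=11)
R[9] = 24  (first piece 1, then R[8]=22)
R[10] = 27  (first piece 2, then R[8]=22)
One optimal cutting: 4 + 4 + 2 → €11 + €11 + €5 = €27.

27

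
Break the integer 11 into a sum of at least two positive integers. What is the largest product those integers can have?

Define f[k] = max over 1≤i<k of i · max(k−i, f[k−i]); the inner max lets the remainder stay uncut if that's better.
Small cases: f[2]=1, f[3]=2, f[4]=4, f[5]=6.
f[6] = max(1·6, 2·4, 3·3, 4·2, 5·1) = 9
f[7] = max(1·9, 2·6, 3·4, 4·3, 5·2, 6·1) = 12
f[8] = max(1·12, 2·9, 3·6, …, 6·2, 7·1) = 18
f[9] = max(1·18, 2·12, 3·9, …, 7·2, 8·1) = 27
f[10] = max(1·27, 2·18, 3·12, …, 8·2, 9·1) = 36
f[11] = max(1·36, 2·27, 3·18, …, 9·2, 10·1) = 54
One optimal split: 3 + 3 + 3 + 2; product 3·3·3·2 = 54.

54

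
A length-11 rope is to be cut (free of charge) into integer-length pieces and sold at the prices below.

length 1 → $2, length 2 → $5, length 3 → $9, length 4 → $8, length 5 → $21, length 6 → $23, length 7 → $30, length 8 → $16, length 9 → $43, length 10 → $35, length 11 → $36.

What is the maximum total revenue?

48

Build v[k] bottom-up: v[k] = max over allowed piece i of (p[i] + v[k−i]).
v[1] = 2
v[2] = max(2+2, 5+0) = 5
v[3] = max(2+5, 5+2, 9+0) = 9
v[4] = max(2+9, 5+5, 9+2, 8+0) = 11
v[5] = max(2+11, 5+9, 9+5, 8+2, 21+0) = 21
v[6] = max(2+21, 5+11, 9+9, 8+5, 21+2, 23+0) = 23
v[7] = max(2+23, 5+21, 9+11, …, 23+2, 30+0) = 30
v[8] = max(2+30, 5+23, 9+21, …, 30+2, 16+0) = 32
v[9] = max(2+32, 5+30, 9+23, …, 16+2, 43+0) = 43
v[10] = max(2+43, 5+32, 9+30, …, 43+2, 35+0) = 45
v[11] = max(2+45, 5+43, 9+32, …, 35+2, 36+0) = 48
One optimal cutting: 9 + 2 → $43 + $5 = $48.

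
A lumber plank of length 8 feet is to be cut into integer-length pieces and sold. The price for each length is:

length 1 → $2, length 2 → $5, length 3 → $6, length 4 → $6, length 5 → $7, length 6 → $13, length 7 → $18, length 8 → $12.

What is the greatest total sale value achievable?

20

Let v[k] be the best obtainable value from length k. For each k, try every first piece i and keep the best of price[i] + v[k−i].
v[1] = 2
v[2] = max(2+2, 5+0) = 5
v[3] = max(2+5, 5+2, 6+0) = 7
v[4] = max(2+7, 5+5, 6+2, 6+0) = 10
v[5] = max(2+10, 5+7, 6+5, 6+2, 7+0) = 12
v[6] = max(2+12, 5+10, 6+7, 6+5, 7+2, 13+0) = 15
v[7] = max(2+15, 5+12, 6+10, …, 13+2, 18+0) = 18
v[8] = max(2+18, 5+15, 6+12, …, 18+2, 12+0) = 20
One optimal cutting: 7 + 1 → $18 + $2 = $20.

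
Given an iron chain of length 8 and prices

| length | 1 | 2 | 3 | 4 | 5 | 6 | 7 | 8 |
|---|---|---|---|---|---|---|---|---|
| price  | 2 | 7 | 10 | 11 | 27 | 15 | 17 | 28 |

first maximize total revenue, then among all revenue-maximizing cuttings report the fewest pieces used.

2

Build r[k] bottom-up: r[k] = max over allowed piece i of (p[i] + r[k−i]).
r[1] = 2
r[2] = max(2+2, 7+0) = 7
r[3] = max(2+7, 7+2, 10+0) = 10
r[4] = max(2+10, 7+7, 10+2, 11+0) = 14
r[5] = max(2+14, 7+10, 10+7, 11+2, 27+0) = 27
r[6] = max(2+27, 7+14, 10+10, 11+7, 27+2, 15+0) = 29
r[7] = max(2+29, 7+27, 10+14, …, 15+2, 17+0) = 34
r[8] = max(2+34, 7+29, 10+27, …, 17+2, 28+0) = 37
Maximum revenue is $37.
Now minimize piece count subject to staying optimal: for each k, pieces[k] = 1 + min over i with p[i]+r[k−i]=r[k] of pieces[k−i].
pieces[5] = 1
pieces[6] = 2
pieces[7] = 2
pieces[8] = 2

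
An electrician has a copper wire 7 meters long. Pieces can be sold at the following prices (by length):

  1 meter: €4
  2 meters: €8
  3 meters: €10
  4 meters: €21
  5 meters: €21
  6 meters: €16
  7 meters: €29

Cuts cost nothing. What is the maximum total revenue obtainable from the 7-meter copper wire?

Let best[k] be the best obtainable value from length k. For each k, try every first piece i and keep the best of price[i] + best[k−i].
best[1] = 4
best[2] = max(4+4, 8+0) = 8
best[3] = max(4+8, 8+4, 10+0) = 12
best[4] = max(4+12, 8+8, 10+4, 21+0) = 21
best[5] = max(4+21, 8+12, 10+8, 21+4, 21+0) = 25
best[6] = max(4+25, 8+21, 10+12, 21+8, 21+4, 16+0) = 29
best[7] = max(4+29, 8+25, 10+21, …, 16+4, 29+0) = 33
One optimal cutting: 4 + 1 + 1 + 1 → €21 + €4 + €4 + €4 = €33.

33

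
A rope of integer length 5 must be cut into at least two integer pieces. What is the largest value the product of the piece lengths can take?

Let f[k] be the best product for length k (with at least one cut). For each first piece i, the rest contributes max(k−i, f[k−i]).
f[2] = 1*max(1,0) = 1*1 = 1
f[3] = 1*max(2,1) = 1*2 = 2
f[4] = 2*max(2,1) = 2*2 = 4
f[5] = 2*max(3,2) = 2*3 = 6
One optimal split: 3 + 2; product 3*2 = 6.

6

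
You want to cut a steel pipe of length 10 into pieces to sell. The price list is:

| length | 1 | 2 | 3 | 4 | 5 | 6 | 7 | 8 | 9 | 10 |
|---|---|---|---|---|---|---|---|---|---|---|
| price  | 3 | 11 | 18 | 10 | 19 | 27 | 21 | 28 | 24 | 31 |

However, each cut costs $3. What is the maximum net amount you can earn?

49

Let net[k] be the best obtainable value from length k. For each k, try every first piece i and keep the best of price[i] + net[k−i] minus the 3 cut fee when i<k.
net[1] = 3
net[2] = 11
net[3] = 18
net[4] = 19  (first piece 2, then net[2]=11)
net[5] = 26  (first piece 2, then net[3]=18)
net[6] = 33  (first piece 3, then net[3]=18)
net[7] = 34  (first piece 2, then net[5]=26)
net[8] = 41  (first piece 2, then net[6]=33)
net[9] = 48  (first piece 3, then net[6]=33)
net[10] = 49  (first piece 2, then net[8]=41)
One optimal plan: pieces 3 + 3 + 2 + 2 (3 cuts) → $58 − $9 = $49.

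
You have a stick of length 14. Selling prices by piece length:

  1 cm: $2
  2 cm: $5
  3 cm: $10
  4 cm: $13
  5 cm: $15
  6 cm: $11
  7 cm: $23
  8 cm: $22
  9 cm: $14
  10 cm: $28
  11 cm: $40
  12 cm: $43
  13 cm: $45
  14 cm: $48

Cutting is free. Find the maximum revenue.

Let R[k] be the best obtainable value from length k. For each k, try every first piece i and keep the best of price[i] + R[k−i].
R[1] = 2
R[2] = max(2+2, 5+0) = 5
R[3] = max(2+5, 5+2, 10+0) = 10
R[4] = max(2+10, 5+5, 10+2, 13+0) = 13
R[5] = max(2+13, 5+10, 10+5, 13+2, 15+0) = 15
R[6] = max(2+15, 5+13, 10+10, 13+5, 15+2, 11+0) = 20
R[7] = max(2+20, 5+15, 10+13, …, 11+2, 23+0) = 23
R[8] = max(2+23, 5+20, 10+15, …, 23+2, 22+0) = 26
R[9] = max(2+26, 5+23, 10+20, …, 22+2, 14+0) = 30
R[10] = max(2+30, 5+26, 10+23, …, 14+2, 28+0) = 33
R[11] = max(2+33, 5+30, 10+26, …, 28+2, 40+0) = 40
R[12] = max(2+40, 5+33, 10+30, …, 40+2, 43+0) = 43
R[13] = max(2+43, 5+40, 10+33, …, 43+2, 45+0) = 45
R[14] = max(2+45, 5+43, 10+40, …, 45+2, 48+0) = 50
One optimal cutting: 11 + 3 → $40 + $10 = $50.

50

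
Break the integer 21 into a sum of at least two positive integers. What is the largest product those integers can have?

Fill prod[k] for k=2..21: at each k try every first piece i and multiply by the better of (k−i) uncut or prod[k−i].
prod[2] = 1·max(1,0) = 1·1 = 1
prod[3] = 1·max(2,1) = 1·2 = 2
prod[4] = 2·max(2,1) = 2·2 = 4
prod[5] = 2·max(3,2) = 2·3 = 6
prod[6] = 3·max(3,2) = 3·3 = 9
prod[7] = 2·max(5,6) = 2·6 = 12
prod[8] = 2·max(6,9) = 2·9 = 18
prod[9] = 3·max(6,9) = 3·9 = 27
prod[10] = 2·max(8,18) = 2·18 = 36
prod[11] = 2·max(9,27) = 2·27 = 54
prod[12] = 3·max(9,27) = 3·27 = 81
prod[13] = 2·max(11,54) = 2·54 = 108
prod[14] = 2·max(12,81) = 2·81 = 162
prod[15] = 3·max(12,81) = 3·81 = 243
prod[16] = 2·max(14,162) = 2·162 = 324
prod[17] = 2·max(15,243) = 2·243 = 486
prod[18] = 3·max(15,243) = 3·243 = 729
prod[19] = 2·max(17,486) = 2·486 = 972
prod[20] = 2·max(18,729) = 2·729 = 1458
prod[21] = 3·max(18,729) = 3·729 = 2187
One optimal split: 3 + 3 + 3 + 3 + 3 + 3 + 3; product 3·3·3·3·3·3·3 = 2187.

2187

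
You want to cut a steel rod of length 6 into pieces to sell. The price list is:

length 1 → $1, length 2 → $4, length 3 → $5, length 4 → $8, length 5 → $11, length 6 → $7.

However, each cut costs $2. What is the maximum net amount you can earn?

10

Consider every possible first cut. net[k] is the best of p[i]+net[k−i] over all sellable i≤k, charging 2 whenever i<k.
net[1] = 1
net[2] = max(1+1-2, 4+0) = 4
net[3] = max(1+4-2, 4+1-2, 5+0) = 5
net[4] = max(1+5-2, 4+4-2, 5+1-2, 8+0) = 8
net[5] = max(1+8-2, 4+5-2, 5+4-2, 8+1-2, 11+0) = 11
net[6] = max(1+11-2, 4+8-2, 5+5-2, 8+4-2, 11+1-2, 7+0) = 10
One optimal plan: pieces 5 + 1 (1 cut) → $12 − $2 = $10.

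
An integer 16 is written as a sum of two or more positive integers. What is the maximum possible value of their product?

324

Let g[k] be the best product for length k (with at least one cut). For each first piece i, the rest contributes max(k−i, g[k−i]).
g[2] = 1×max(1,0) = 1×1 = 1
g[3] = max(1×2, 2×1) = 2
g[4] = max(1×3, 2×2, 3×1) = 4
g[5] = max(1×4, 2×3, 3×2, 4×1) = 6
g[6] = max(1×6, 2×4, 3×3, 4×2, 5×1) = 9
g[7] = max(1×9, 2×6, 3×4, 4×3, 5×2, 6×1) = 12
g[8] = max(1×12, 2×9, 3×6, …, 6×2, 7×1) = 18
g[9] = max(1×18, 2×12, 3×9, …, 7×2, 8×1) = 27
g[10] = max(1×27, 2×18, 3×12, …, 8×2, 9×1) = 36
g[11] = max(1×36, 2×27, 3×18, …, 9×2, 10×1) = 54
g[12] = max(1×54, 2×36, 3×27, …, 10×2, 11×1) = 81
g[13] = max(1×81, 2×54, 3×36, …, 11×2, 12×1) = 108
g[14] = max(1×108, 2×81, 3×54, …, 12×2, 13×1) = 162
g[15] = max(1×162, 2×108, 3×81, …, 13×2, 14×1) = 243
g[16] = max(1×243, 2×162, 3×108, …, 14×2, 15×1) = 324
One optimal split: 3 + 3 + 3 + 3 + 2 + 2; product 3×3×3×3×2×2 = 324.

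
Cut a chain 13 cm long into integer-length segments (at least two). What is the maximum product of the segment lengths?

108

Let prod[k] be the best product for length k (with at least one cut). For each first piece i, the rest contributes max(k−i, prod[k−i]).
prod[2] = 1·max(1,0) = 1·1 = 1
prod[3] = 1·max(2,1) = 1·2 = 2
prod[4] = 2·max(2,1) = 2·2 = 4
prod[5] = 2·max(3,2) = 2·3 = 6
prod[6] = 3·max(3,2) = 3·3 = 9
prod[7] = 2·max(5,6) = 2·6 = 12
prod[8] = 2·max(6,9) = 2·9 = 18
prod[9] = 3·max(6,9) = 3·9 = 27
prod[10] = 2·max(8,18) = 2·18 = 36
prod[11] = 2·max(9,27) = 2·27 = 54
prod[12] = 3·max(9,27) = 3·27 = 81
prod[13] = 2·max(11,54) = 2·54 = 108
One optimal split: 3 + 3 + 3 + 2 + 2; product 3·3·3·2·2 = 108.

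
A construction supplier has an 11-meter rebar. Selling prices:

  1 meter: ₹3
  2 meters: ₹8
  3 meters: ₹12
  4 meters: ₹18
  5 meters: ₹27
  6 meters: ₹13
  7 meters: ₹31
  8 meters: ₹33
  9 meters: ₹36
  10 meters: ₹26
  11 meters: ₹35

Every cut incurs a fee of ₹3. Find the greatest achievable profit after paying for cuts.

51

Let net[k] be the best obtainable value from length k. For each k, try every first piece i and keep the best of price[i] + net[k−i] minus the 3 cut fee when i<k.
net[1] = 3
net[2] = max(3+3-3, 8+0) = 8
net[3] = max(3+8-3, 8+3-3, 12+0) = 12
net[4] = max(3+12-3, 8+8-3, 12+3-3, 18+0) = 18
net[5] = max(3+18-3, 8+12-3, 12+8-3, 18+3-3, 27+0) = 27
net[6] = max(3+27-3, 8+18-3, 12+12-3, 18+8-3, 27+3-3, 13+0) = 27
net[7] = max(3+27-3, 8+27-3, 12+18-3, …, 13+3-3, 31+0) = 32
net[8] = max(3+32-3, 8+27-3, 12+27-3, …, 31+3-3, 33+0) = 36
net[9] = max(3+36-3, 8+32-3, 12+27-3, …, 33+3-3, 36+0) = 42
net[10] = max(3+42-3, 8+36-3, 12+32-3, …, 36+3-3, 26+0) = 51
net[11] = max(3+51-3, 8+42-3, 12+36-3, …, 26+3-3, 35+0) = 51
One optimal plan: pieces 5 + 5 + 1 (2 cuts) → ₹57 − ₹6 = ₹51.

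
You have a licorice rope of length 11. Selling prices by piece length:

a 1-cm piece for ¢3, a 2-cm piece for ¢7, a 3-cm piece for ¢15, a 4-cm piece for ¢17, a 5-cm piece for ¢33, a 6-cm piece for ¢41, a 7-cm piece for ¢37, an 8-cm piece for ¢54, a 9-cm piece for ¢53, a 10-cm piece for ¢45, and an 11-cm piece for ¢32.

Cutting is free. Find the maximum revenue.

74

Consider every possible first cut. v[k] is the best of p[i]+v[k−i] over all sellable i≤k.
v[1] = 3
v[2] = 7
v[3] = 15
v[4] = 18  (first piece 1, then v[3]=15)
v[5] = 33
v[6] = 41
v[7] = 44  (first piece 1, then v[6]=41)
v[8] = 54
v[9] = 57  (first piece 1, then v[8]=54)
v[10] = 66  (first piece 5, then v[5]=33)
v[11] = 74  (first piece 5, then v[6]=41)
One optimal cutting: 6 + 5 → ¢41 + ¢33 = ¢74.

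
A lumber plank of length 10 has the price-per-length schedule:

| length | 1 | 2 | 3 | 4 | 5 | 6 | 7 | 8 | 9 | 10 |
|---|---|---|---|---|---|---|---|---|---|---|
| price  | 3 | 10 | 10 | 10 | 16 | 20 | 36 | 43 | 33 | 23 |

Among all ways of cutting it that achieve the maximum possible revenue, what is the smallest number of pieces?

Build r[k] bottom-up: r[k] = max over allowed piece i of (p[i] + r[k−i]).
r[1] = 3
r[2] = max(3+3, 10+0) = 10
r[3] = max(3+10, 10+3, 10+0) = 13
r[4] = max(3+13, 10+10, 10+3, 10+0) = 20
r[5] = max(3+20, 10+13, 10+10, 10+3, 16+0) = 23
r[6] = max(3+23, 10+20, 10+13, 10+10, 16+3, 20+0) = 30
r[7] = max(3+30, 10+23, 10+20, …, 20+3, 36+0) = 36
r[8] = max(3+36, 10+30, 10+23, …, 36+3, 43+0) = 43
r[9] = max(3+43, 10+36, 10+30, …, 43+3, 33+0) = 46
r[10] = max(3+46, 10+43, 10+36, …, 33+3, 23+0) = 53
Maximum revenue is $53.
Now minimize piece count subject to staying optimal: for each k, pieces[k] = 1 + min over i with p[i]+r[k−i]=r[k] of pieces[k−i].
pieces[7] = 1
pieces[8] = 1
pieces[9] = 2
pieces[10] = 2

2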